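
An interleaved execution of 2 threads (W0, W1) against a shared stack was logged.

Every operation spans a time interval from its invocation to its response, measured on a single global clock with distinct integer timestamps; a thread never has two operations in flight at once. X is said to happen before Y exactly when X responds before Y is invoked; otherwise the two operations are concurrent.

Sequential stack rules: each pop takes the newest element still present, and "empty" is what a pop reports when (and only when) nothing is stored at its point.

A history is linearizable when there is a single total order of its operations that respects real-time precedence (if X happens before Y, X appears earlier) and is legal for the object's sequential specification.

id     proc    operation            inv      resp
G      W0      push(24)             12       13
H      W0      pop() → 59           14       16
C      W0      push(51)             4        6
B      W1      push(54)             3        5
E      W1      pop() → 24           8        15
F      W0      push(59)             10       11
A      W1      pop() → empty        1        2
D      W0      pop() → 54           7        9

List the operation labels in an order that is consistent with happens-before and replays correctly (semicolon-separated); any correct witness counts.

A; C; B; D; F; G; E; H

step 1: A pop() → empty — stack <>
step 2: C push(51) — stack <51>
step 3: B push(54) — stack <51,54>
step 4: D pop() → 54 — stack <51>
step 5: F push(59) — stack <51,59>
step 6: G push(24) — stack <51,59,24>
step 7: E pop() → 24 — stack <51,59>
step 8: H pop() → 59 — stack <51>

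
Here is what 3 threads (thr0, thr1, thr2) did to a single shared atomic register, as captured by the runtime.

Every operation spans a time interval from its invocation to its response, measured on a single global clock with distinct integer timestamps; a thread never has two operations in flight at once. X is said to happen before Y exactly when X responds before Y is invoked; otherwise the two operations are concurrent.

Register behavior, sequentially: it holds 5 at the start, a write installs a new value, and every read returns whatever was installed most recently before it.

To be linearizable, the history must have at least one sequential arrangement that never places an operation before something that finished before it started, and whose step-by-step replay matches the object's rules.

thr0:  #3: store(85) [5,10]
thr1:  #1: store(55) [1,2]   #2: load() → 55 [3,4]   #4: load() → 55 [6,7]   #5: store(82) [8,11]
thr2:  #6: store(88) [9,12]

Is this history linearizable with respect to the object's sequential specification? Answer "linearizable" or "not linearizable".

one valid linearization: #1, #2, #4, #3, #5, #6
after step 1 (#1 store(55)): value 55
after step 2 (#2 load() → 55): value 55
after step 3 (#4 load() → 55): value 55
after step 4 (#3 store(85)): value 85
after step 5 (#5 store(82)): value 82
after step 6 (#6 store(88)): value 88

linearizable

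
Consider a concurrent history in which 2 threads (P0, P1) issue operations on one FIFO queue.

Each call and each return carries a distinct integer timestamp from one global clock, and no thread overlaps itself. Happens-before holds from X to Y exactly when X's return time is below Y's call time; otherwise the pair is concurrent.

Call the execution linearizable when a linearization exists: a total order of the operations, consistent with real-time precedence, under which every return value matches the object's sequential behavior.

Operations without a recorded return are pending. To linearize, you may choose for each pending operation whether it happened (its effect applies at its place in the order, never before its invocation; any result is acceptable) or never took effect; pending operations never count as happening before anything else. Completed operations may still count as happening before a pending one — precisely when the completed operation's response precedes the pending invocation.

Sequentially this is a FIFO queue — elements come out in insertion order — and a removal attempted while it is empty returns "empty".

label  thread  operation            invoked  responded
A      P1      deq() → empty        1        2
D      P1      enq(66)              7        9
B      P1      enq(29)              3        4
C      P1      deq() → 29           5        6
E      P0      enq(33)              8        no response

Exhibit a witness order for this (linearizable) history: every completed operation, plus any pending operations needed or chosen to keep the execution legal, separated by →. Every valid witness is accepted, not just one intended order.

step 1: A deq() → empty — queue <>
step 2: B enq(29) — queue <29>
step 3: C deq() → 29 — queue <>
step 4: D enq(66) — queue <66>

A → B → C → D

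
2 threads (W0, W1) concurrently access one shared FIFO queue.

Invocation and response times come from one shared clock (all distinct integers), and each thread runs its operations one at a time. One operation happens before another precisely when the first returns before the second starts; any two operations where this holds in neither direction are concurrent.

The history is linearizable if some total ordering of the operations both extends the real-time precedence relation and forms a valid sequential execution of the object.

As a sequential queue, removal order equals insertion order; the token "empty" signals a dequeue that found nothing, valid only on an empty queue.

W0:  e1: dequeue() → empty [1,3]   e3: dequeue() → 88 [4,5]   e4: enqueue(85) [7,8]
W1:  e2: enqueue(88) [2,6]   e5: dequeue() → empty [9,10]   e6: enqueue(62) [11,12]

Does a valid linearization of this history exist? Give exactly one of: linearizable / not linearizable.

not linearizable

prefix check: 1..9 passes, 1..10 fails once e5's time-10 response joins
all 3 real-time-respecting orders fail — 5 completed FIFO queue operations, no legal replay
e.g. e1, e2, e3, e4, e5: illegal at step 5, since e5 dequeue() → empty cannot apply there
e.g. e1, e3, e2, e4, e5: illegal at step 2, since e3 dequeue() → 88 cannot apply there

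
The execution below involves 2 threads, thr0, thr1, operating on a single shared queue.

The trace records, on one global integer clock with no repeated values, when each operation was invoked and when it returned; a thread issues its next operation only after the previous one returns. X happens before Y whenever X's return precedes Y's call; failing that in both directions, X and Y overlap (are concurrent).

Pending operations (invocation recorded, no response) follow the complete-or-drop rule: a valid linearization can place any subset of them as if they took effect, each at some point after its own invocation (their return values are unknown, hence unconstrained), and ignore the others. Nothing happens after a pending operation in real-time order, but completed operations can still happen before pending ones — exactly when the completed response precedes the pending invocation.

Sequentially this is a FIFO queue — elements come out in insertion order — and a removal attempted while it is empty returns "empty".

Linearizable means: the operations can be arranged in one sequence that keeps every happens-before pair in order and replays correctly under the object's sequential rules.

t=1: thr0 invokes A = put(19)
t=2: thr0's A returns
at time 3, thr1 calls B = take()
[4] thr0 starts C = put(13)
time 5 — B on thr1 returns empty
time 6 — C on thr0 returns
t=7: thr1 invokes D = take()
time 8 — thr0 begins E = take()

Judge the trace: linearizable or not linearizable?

not linearizable

the violation lands at event 5, B's response at time 5: events 1..4 linearize, events 1..5 do not
the sole real-time-consistent order of 2 completed operations fails the queue replay
completion choices over the 1 pending operation (C) were checked; none helps
one such order, A, B (pending dropped), breaks at step 2 where B take() → empty is illegal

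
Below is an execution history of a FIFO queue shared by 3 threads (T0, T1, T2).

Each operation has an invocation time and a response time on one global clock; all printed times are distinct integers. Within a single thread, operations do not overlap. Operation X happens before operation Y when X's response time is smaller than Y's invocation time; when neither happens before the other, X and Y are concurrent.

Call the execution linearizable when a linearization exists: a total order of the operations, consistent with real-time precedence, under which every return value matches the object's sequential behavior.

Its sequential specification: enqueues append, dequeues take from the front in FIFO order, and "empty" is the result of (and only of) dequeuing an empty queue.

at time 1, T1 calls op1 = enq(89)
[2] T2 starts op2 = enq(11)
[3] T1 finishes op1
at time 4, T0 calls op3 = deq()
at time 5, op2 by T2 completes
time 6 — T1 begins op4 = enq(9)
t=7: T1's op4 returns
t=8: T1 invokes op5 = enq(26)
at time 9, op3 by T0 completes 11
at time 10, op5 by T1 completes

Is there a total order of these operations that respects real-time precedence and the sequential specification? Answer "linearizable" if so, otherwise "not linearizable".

a witness: op2, op1, op3, op4, op5
step 1: op2 enq(11) — queue <11>
step 2: op1 enq(89) — queue <11,89>
step 3: op3 deq() → 11 — queue <89>
step 4: op4 enq(9) — queue <89,9>
step 5: op5 enq(26) — queue <89,9,26>

linearizable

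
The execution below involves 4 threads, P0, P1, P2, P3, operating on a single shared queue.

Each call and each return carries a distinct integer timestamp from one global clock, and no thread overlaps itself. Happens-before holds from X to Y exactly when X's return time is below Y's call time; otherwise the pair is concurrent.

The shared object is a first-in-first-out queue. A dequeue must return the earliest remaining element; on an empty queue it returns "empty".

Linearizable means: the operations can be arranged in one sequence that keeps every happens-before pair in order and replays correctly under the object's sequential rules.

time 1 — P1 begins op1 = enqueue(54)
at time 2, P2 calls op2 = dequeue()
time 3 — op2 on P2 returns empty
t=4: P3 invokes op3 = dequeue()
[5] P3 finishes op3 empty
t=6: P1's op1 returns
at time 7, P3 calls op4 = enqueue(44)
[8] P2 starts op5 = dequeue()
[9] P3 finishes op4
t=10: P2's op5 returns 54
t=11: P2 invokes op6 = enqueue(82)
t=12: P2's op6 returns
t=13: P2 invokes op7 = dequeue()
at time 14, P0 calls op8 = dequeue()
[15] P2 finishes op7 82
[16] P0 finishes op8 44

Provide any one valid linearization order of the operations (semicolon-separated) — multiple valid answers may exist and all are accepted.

step 1: op2 dequeue() → empty — queue <>
step 2: op3 dequeue() → empty — queue <>
step 3: op1 enqueue(54) — queue <54>
step 4: op4 enqueue(44) — queue <54,44>
step 5: op5 dequeue() → 54 — queue <44>
step 6: op6 enqueue(82) — queue <44,82>
step 7: op8 dequeue() → 44 — queue <82>
step 8: op7 dequeue() → 82 — queue <>

op2; op3; op1; op4; op5; op6; op8; op7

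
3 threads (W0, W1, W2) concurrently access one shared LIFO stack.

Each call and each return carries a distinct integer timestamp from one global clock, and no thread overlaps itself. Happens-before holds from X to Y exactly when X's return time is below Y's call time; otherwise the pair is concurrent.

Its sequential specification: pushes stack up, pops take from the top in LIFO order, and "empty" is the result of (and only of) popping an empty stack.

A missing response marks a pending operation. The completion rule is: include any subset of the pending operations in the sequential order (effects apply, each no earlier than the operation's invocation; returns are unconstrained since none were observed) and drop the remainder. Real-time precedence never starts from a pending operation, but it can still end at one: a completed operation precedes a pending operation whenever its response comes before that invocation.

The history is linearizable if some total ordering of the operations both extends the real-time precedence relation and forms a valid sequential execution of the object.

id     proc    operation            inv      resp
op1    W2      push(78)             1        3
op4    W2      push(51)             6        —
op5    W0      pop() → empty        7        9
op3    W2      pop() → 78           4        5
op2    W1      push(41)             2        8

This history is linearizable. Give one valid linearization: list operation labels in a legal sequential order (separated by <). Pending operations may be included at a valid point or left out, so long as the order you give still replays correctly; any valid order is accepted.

op1 < op3 < op5 < op2

1. op1 push(78), leaving stack <78>
2. op3 pop() → 78, leaving stack <>
3. op5 pop() → empty, leaving stack <>
4. op2 push(41), leaving stack <41>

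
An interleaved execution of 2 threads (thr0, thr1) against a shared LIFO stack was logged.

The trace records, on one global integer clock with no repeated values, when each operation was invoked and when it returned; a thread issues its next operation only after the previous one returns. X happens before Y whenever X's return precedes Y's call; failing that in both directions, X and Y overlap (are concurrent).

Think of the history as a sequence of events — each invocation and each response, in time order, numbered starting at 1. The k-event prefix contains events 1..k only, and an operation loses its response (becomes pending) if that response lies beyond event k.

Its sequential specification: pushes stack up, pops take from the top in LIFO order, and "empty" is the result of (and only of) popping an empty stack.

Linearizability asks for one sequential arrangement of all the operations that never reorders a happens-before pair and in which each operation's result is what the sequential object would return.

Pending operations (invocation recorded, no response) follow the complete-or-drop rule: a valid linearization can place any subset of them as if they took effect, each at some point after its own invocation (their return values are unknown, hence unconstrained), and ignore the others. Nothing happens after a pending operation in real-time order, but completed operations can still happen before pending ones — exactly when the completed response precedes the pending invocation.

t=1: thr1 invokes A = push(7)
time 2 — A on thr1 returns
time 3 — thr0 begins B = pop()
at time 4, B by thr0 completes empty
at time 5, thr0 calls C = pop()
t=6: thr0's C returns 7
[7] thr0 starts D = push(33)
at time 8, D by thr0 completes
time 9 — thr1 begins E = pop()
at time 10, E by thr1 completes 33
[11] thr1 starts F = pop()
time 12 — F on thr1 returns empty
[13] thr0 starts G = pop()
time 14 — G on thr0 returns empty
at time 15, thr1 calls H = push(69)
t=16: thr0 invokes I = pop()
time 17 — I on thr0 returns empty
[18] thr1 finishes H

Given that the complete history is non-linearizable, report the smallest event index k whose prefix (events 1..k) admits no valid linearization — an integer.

4

a valid linearization of events 1..3 exists, for instance A:
step 1: A push(7) — stack <7>
adding event 4 (B responds at 4) leaves no legal real-time order
take A, B: step 2 already fails, because B pop() → empty cannot occur there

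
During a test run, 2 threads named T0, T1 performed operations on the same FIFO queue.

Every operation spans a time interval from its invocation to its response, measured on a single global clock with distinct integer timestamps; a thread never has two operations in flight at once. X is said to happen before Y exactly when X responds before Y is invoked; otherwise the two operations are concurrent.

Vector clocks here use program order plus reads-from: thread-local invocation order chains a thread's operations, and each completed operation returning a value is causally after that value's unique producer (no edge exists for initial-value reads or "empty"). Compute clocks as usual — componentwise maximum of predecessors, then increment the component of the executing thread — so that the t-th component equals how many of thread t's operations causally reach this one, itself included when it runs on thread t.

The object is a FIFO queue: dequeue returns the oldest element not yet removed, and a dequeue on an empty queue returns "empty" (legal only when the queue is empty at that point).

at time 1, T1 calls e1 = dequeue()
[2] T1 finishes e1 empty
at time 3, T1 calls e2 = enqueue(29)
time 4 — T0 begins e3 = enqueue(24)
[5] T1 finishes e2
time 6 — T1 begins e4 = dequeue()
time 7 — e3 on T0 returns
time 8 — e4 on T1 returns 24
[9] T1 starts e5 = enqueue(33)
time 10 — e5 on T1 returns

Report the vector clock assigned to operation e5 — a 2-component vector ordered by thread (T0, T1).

(1, 4)

invoked at 1, e1 has no predecessors; its own T1 bump gives (0, 1)
invoked at 4, e3 has no predecessors; its own T0 bump gives (1, 0)
merge at e2 (invoked 3): VC(e1)=(0, 1), own-thread bump on T1 → (0, 2)
merge at e4 (invoked 6): VC(e2)=(0, 2), VC(e3)=(1, 0), own-thread bump on T1 → (1, 3)
merge at e5 (invoked 9): VC(e4)=(1, 3), own-thread bump on T1 → (1, 4)
target: VC(e5) = (1, 4)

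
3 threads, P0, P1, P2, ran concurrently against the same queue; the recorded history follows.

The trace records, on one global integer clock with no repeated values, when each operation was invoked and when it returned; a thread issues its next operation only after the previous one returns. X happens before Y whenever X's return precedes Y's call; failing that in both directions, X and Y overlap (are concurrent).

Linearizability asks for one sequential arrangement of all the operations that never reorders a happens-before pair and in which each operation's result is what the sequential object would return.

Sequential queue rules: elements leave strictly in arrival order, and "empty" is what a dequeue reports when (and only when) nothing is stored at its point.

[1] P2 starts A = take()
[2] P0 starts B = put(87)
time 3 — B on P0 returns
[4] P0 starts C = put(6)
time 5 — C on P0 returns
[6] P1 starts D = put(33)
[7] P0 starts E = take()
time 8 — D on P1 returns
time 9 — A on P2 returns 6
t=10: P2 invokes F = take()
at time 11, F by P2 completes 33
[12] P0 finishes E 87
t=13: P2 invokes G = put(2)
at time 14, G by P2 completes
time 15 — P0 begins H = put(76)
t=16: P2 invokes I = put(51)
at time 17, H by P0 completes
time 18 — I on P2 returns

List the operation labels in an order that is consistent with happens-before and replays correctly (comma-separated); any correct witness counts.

B, C, D, E, A, F, G, H, I

1. B put(87), leaving queue <87>
2. C put(6), leaving queue <87,6>
3. D put(33), leaving queue <87,6,33>
4. E take() → 87, leaving queue <6,33>
5. A take() → 6, leaving queue <33>
6. F take() → 33, leaving queue <>
7. G put(2), leaving queue <2>
8. H put(76), leaving queue <2,76>
9. I put(51), leaving queue <2,76,51>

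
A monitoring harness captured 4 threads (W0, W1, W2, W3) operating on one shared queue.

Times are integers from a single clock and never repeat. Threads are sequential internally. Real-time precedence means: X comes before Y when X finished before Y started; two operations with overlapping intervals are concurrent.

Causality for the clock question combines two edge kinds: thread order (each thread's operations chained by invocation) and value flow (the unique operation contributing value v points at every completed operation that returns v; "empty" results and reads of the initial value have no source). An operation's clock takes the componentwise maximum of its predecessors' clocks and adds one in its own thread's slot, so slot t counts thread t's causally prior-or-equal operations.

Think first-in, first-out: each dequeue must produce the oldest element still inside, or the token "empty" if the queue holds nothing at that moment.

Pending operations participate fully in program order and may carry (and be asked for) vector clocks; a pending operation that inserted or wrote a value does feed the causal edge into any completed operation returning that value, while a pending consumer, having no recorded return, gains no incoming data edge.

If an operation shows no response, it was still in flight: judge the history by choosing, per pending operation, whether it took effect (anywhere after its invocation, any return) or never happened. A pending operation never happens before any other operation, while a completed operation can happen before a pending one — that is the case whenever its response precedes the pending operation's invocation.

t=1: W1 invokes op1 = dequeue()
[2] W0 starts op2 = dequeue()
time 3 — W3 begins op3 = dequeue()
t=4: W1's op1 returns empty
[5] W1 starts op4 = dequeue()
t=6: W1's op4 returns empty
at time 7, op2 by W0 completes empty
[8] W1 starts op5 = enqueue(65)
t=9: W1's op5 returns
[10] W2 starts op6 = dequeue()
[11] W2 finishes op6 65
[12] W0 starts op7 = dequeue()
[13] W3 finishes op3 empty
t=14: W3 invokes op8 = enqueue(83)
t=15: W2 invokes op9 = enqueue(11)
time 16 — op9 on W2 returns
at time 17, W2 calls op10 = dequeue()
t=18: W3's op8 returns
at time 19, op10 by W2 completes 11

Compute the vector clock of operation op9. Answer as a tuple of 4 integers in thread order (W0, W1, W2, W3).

(0, 3, 2, 0)

no predecessors for op3 (invoked 3): W3 increments from zero → (0, 0, 0, 1)
no predecessors for op1 (invoked 1): W1 increments from zero → (0, 1, 0, 0)
no predecessors for op2 (invoked 2): W0 increments from zero → (1, 0, 0, 0)
op8, invoked 14, takes VC(op3)=(0, 0, 0, 1) under max, adds 1 for W3 → (0, 0, 0, 2)
op4, invoked 5, takes VC(op1)=(0, 1, 0, 0) under max, adds 1 for W1 → (0, 2, 0, 0)
op7, invoked 12, takes VC(op2)=(1, 0, 0, 0) under max, adds 1 for W0 → (2, 0, 0, 0)
op5, invoked 8, takes VC(op4)=(0, 2, 0, 0) under max, adds 1 for W1 → (0, 3, 0, 0)
op6, invoked 10, takes VC(op5)=(0, 3, 0, 0) under max, adds 1 for W2 → (0, 3, 1, 0)
op9, invoked 15, takes VC(op6)=(0, 3, 1, 0) under max, adds 1 for W2 → (0, 3, 2, 0)
op10, invoked 17, takes VC(op9)=(0, 3, 2, 0) under max, adds 1 for W2 → (0, 3, 3, 0)
target: VC(op9) = (0, 3, 2, 0)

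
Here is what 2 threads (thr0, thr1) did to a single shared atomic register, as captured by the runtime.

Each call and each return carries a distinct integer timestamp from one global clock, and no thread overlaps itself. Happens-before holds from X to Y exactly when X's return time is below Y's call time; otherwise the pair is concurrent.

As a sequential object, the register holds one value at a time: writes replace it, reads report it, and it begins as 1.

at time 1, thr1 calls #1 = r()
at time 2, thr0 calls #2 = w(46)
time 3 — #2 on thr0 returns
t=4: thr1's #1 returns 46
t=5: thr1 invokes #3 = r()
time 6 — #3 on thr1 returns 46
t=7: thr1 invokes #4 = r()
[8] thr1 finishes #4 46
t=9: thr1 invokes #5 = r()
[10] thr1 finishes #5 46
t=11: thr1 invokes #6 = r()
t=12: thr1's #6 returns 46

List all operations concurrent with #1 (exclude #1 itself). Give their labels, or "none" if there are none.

#2

concurrent with #1 ([1,4]): every op whose interval crosses 1..4
#2 [2,3]: concurrent
#3 [5,6]: after
#4 [7,8]: after
#5 [9,10]: after
#6 [11,12]: after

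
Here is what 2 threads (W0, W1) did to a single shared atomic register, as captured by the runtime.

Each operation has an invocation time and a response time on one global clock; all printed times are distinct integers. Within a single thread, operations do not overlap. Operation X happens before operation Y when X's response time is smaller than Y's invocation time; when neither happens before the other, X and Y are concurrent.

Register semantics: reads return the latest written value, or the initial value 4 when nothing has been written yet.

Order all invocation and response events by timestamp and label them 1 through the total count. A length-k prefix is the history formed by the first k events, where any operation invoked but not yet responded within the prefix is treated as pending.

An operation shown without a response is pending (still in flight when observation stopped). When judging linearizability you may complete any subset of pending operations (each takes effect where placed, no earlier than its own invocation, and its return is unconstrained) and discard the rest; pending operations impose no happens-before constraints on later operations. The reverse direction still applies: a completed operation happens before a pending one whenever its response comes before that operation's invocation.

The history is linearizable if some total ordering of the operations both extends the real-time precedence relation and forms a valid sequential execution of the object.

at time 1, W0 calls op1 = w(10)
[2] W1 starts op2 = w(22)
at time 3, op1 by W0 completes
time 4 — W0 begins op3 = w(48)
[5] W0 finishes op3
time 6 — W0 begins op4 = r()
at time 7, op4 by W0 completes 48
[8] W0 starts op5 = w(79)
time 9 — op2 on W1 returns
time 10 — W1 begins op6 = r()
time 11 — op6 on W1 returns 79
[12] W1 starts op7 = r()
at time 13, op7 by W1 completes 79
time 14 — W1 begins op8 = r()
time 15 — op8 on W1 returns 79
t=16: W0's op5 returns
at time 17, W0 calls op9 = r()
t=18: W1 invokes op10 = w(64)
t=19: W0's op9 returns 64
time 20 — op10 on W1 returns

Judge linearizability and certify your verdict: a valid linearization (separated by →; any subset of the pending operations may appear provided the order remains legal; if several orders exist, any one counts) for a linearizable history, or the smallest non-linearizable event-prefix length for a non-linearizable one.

after step 1 (op1 w(10)): value 10
after step 2 (op2 w(22)): value 22
after step 3 (op3 w(48)): value 48
after step 4 (op4 r() → 48): value 48
after step 5 (op5 w(79)): value 79
after step 6 (op6 r() → 79): value 79
after step 7 (op7 r() → 79): value 79
after step 8 (op8 r() → 79): value 79
after step 9 (op10 w(64)): value 64
after step 10 (op9 r() → 64): value 64

linearizable — witness: op1 → op2 → op3 → op4 → op5 → op6 → op7 → op8 → op10 → op9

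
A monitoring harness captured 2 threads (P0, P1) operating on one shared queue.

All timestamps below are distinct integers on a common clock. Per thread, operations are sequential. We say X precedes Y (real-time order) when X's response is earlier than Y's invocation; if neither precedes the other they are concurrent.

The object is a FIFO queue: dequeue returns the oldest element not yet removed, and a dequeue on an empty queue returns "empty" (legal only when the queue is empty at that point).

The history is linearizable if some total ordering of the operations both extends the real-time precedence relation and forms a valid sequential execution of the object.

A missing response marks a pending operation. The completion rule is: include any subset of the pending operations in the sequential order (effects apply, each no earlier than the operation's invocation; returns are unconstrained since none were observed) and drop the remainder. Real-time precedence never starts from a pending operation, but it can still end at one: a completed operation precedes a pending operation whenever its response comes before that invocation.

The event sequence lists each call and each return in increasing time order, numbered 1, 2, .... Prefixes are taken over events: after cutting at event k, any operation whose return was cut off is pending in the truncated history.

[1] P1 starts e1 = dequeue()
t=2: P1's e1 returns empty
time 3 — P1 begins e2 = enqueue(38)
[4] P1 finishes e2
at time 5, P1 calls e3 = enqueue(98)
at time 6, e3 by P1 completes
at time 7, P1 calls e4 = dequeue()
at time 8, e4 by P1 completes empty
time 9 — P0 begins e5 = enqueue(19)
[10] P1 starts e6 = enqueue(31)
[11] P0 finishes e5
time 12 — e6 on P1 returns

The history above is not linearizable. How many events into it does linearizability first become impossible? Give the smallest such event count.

8

events 1..7 are linearizable, e.g. via e1, e2, e3:
after step 1 (e1 dequeue() → empty): queue <>
after step 2 (e2 enqueue(38)): queue <38>
after step 3 (e3 enqueue(98)): queue <38,98>
once event 8 joins (e4's response, time 8), exhaustive search finds no witness
for example e1, e2, e3, e4 fails at step 4: e4 dequeue() → empty is not legal there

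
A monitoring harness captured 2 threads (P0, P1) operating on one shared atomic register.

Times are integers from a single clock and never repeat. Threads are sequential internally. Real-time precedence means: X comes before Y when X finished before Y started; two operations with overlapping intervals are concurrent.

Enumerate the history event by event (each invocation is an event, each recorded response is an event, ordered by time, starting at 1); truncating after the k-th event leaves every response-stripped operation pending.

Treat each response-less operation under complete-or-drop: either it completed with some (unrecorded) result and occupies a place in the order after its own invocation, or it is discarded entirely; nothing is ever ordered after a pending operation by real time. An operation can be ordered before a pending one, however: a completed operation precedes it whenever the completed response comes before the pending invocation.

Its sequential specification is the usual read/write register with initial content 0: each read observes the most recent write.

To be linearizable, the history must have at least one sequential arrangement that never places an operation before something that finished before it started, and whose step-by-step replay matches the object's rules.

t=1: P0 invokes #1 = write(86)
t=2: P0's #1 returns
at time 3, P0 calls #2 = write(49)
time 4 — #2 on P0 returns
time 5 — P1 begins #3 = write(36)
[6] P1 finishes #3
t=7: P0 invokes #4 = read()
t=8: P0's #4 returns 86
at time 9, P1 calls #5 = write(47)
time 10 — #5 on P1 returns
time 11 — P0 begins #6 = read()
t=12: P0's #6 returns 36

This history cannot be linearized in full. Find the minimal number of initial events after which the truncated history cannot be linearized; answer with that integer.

events 1..7 are still linearizable — one witness is #1, #2, #3:
step 1: #1 write(86) — value 86
step 2: #2 write(49) — value 49
step 3: #3 write(36) — value 36
event 8 — #4's response, time 8 — after it, nothing linearizes
take #1, #2, #3, #4: step 4 already fails, because #4 read() → 86 cannot occur there

8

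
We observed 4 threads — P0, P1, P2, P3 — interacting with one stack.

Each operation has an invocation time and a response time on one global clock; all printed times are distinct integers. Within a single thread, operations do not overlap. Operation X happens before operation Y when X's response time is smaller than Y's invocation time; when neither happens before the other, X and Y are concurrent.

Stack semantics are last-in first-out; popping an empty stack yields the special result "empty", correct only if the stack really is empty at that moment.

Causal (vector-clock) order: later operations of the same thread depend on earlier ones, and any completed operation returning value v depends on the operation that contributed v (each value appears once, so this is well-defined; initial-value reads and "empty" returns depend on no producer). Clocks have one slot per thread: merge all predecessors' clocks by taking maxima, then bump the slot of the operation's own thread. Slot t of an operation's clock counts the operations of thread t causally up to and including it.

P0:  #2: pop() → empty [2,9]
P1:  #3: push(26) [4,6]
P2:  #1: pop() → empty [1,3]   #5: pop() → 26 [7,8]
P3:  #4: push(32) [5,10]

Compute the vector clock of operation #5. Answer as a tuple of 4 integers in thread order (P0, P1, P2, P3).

invoked at 5, #4 has no predecessors; its own P3 bump gives (0, 0, 0, 1)
invoked at 1, #1 has no predecessors; its own P2 bump gives (0, 0, 1, 0)
invoked at 4, #3 has no predecessors; its own P1 bump gives (0, 1, 0, 0)
invoked at 2, #2 has no predecessors; its own P0 bump gives (1, 0, 0, 0)
from VC(#1)=(0, 0, 1, 0), VC(#3)=(0, 1, 0, 0), #5 (invoked 7) maxes components and bumps P2 → (0, 1, 2, 0)
target: VC(#5) = (0, 1, 2, 0)

(0, 1, 2, 0)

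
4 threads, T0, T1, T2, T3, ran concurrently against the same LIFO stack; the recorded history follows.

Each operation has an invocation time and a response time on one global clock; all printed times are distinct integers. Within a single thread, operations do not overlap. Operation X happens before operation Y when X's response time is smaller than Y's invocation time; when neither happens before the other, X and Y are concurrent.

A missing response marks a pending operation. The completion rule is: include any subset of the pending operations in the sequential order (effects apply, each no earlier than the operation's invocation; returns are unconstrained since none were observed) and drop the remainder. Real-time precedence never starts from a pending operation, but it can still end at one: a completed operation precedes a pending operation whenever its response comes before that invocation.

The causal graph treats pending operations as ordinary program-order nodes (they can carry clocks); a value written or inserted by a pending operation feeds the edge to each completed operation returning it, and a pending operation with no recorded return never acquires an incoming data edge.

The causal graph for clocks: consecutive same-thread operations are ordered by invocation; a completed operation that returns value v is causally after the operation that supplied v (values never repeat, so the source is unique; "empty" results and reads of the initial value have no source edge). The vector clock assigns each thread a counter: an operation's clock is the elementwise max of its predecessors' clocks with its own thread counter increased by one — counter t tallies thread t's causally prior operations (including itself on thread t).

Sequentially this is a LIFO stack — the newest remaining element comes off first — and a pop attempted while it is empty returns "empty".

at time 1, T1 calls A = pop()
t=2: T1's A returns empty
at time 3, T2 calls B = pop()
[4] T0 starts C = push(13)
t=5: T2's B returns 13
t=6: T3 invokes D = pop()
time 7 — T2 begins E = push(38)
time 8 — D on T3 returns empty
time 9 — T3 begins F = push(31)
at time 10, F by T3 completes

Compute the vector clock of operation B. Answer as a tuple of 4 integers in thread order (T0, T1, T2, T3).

VC(D, invoked at 6): no causal predecessors; +1 on T3 → (0, 0, 0, 1)
VC(A, invoked at 1): no causal predecessors; +1 on T1 → (0, 1, 0, 0)
VC(C, invoked at 4): no causal predecessors; +1 on T0 → (1, 0, 0, 0)
F, invoked 9, takes VC(D)=(0, 0, 0, 1) under max, adds 1 for T3 → (0, 0, 0, 2)
B, invoked 3, takes VC(C)=(1, 0, 0, 0) under max, adds 1 for T2 → (1, 0, 1, 0)
E, invoked 7, takes VC(B)=(1, 0, 1, 0) under max, adds 1 for T2 → (1, 0, 2, 0)
target: VC(B) = (1, 0, 1, 0)

(1, 0, 1, 0)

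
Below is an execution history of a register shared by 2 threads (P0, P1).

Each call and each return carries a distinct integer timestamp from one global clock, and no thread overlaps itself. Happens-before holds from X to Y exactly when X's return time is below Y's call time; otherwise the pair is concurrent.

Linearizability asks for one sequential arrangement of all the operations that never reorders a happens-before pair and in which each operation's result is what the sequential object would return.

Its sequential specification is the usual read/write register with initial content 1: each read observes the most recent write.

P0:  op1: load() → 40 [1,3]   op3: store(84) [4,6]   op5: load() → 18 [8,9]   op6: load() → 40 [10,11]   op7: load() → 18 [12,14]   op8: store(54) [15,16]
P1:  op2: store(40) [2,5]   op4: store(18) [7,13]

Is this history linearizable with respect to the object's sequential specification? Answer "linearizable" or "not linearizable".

through event 10 a valid linearization exists; event 11 (op6 responding at time 11) ends that
real-time-consistent orders of the 5 completed operations: 3 — all fail the register replay
every completion of the 1 pending operation (op4) was checked; none linearizes
e.g. op1, op2, op3, op5, op6 (pending dropped): illegal at step 1, since op1 load() → 40 cannot apply there
e.g. op1, op3, op2, op5, op6 (pending dropped): illegal at step 1, since op1 load() → 40 cannot apply there

not linearizable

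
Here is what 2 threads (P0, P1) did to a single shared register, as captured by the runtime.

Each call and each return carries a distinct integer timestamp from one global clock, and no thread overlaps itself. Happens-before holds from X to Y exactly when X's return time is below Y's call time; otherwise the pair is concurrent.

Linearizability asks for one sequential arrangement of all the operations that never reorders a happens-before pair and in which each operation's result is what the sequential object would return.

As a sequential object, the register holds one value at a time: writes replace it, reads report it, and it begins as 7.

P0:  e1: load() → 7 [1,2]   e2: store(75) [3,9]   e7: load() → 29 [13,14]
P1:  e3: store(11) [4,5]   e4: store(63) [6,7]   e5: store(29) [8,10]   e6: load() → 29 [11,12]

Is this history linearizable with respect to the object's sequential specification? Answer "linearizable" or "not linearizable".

witness order: e1, e2, e3, e4, e5, e6, e7
1. e1 load() → 7, leaving value 7
2. e2 store(75), leaving value 75
3. e3 store(11), leaving value 11
4. e4 store(63), leaving value 63
5. e5 store(29), leaving value 29
6. e6 load() → 29, leaving value 29
7. e7 load() → 29, leaving value 29

linearizable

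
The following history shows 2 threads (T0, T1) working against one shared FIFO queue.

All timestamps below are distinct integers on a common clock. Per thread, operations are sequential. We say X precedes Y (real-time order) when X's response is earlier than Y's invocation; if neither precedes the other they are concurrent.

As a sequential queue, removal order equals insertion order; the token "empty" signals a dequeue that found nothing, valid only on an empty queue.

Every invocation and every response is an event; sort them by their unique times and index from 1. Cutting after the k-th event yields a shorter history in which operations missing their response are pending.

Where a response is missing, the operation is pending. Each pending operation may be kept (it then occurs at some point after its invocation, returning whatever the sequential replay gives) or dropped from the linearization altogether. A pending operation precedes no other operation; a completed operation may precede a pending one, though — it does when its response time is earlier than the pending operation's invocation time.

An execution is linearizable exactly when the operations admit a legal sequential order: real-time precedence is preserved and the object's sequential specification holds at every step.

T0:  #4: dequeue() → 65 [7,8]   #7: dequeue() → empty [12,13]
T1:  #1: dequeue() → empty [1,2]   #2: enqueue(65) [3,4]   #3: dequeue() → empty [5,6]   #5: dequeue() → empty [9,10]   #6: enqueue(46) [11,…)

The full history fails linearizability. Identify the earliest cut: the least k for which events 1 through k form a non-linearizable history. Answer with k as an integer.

6

events 1..5 are linearizable; a witness order is #1, #2:
1. #1 dequeue() → empty, leaving queue <>
2. #2 enqueue(65), leaving queue <65>
once event 6 joins (#3's response, time 6), exhaustive search finds no witness
one such order, #1, #2, #3, breaks at step 3 where #3 dequeue() → empty is illegal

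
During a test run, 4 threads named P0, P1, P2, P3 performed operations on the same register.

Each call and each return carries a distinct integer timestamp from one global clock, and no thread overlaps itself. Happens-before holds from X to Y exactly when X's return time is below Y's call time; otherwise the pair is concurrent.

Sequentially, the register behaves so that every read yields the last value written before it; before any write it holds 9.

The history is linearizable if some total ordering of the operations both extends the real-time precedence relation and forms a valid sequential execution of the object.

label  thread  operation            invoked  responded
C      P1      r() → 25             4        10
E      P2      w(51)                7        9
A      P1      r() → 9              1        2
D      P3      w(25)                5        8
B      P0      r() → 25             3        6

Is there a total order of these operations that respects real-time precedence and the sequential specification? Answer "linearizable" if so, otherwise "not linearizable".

witness order: A, D, B, C, E
1. A r() → 9, leaving value 9
2. D w(25), leaving value 25
3. B r() → 25, leaving value 25
4. C r() → 25, leaving value 25
5. E w(51), leaving value 51

linearizable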